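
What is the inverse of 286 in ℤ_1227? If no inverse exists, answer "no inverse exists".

gcd(1227, 286) by repeated division:
1227 = 4·286 + 83
286 = 3·83 + 37
83 = 2·37 + 9
37 = 4·9 + 1
9 = 9·1 + 0
gcd = 1, so the inverse exists. Back-substitute:
1 = 37 − 4·9
1 = −4·83 + 9·37
1 = 9·286 − 31·83
1 = −31·1227 + 133·286
So 286·133 ≡ 1 (mod 1227).

133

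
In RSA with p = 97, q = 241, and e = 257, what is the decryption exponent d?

φ(n) = (p−1)(q−1) = 96·240 = 23040.
Need d with 257·d ≡ 1 (mod 23040). Apply the extended Euclidean algorithm:
23040 = 89·257 + 167
257 = 1·167 + 90
167 = 1·90 + 77
90 = 1·77 + 13
77 = 5·13 + 12
13 = 1·12 + 1
12 = 12·1 + 0
Back-substitute:
1 = 13 − 12
1 = −77 + 6·13
1 = 6·90 − 7·77
1 = −7·167 + 13·90
1 = 13·257 − 20·167
1 = −20·23040 + 1793·257
So 257·1793 ≡ 1 (mod 23040), hence d = 1793.

1793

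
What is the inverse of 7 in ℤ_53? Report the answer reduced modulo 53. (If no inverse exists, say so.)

38

Extended Euclidean algorithm:
53 = 7×7 + 4
7 = 1×4 + 3
4 = 1×3 + 1
3 = 3×1 + 0
The gcd is 1. Working backward:
1 = 4 − 3
1 = −7 + 2·4
1 = 2·53 − 15·7
Hence 7⁻¹ ≡ -15 ≡ 38 (mod 53).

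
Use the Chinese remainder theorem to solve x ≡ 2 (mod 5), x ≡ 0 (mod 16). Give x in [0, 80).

Write x = 2 + 5·k. Then 5·k ≡ 0 − 2 ≡ 14 (mod 16).
Need 5⁻¹ mod 16. Extended Euclid on (16, 5):
16 = 3·5 + 1
5 = 5·1 + 0
Back-substitute:
1 = 16 − 3·5
5⁻¹ ≡ 13 (mod 16), so k ≡ 13·14 ≡ 6 (mod 16).
x = 2 + 5·6 = 32.

32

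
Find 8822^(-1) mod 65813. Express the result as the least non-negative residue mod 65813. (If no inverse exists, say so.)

Euclidean algorithm on 65813, 8822:
65813 = 7*8822 + 4059
8822 = 2*4059 + 704
4059 = 5*704 + 539
704 = 1*539 + 165
539 = 3*165 + 44
165 = 3*44 + 33
44 = 1*33 + 11
33 = 3*11 + 0
gcd(8822, 65813) = 11 ≠ 1, so 8822 has no multiplicative inverse modulo 65813.

no inverse exists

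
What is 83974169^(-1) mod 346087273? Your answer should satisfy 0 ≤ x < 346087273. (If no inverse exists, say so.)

269043284

Apply the Euclidean algorithm to 346087273 and 83974169:
346087273 = 4*83974169 + 10190597
83974169 = 8*10190597 + 2449393
10190597 = 4*2449393 + 393025
2449393 = 6*393025 + 91243
393025 = 4*91243 + 28053
91243 = 3*28053 + 7084
28053 = 3*7084 + 6801
7084 = 1*6801 + 283
6801 = 24*283 + 9
283 = 31*9 + 4
9 = 2*4 + 1
4 = 4*1 + 0
Since gcd(83974169, 346087273) = 1, back-substitute to write 1 as a combination:
1 = 9 − 2·4
1 = −2·283 + 63·9
1 = 63·6801 − 1514·283
1 = −1514·7084 + 1577·6801
1 = 1577·28053 − 6245·7084
1 = −6245·91243 + 20312·28053
1 = 20312·393025 − 87493·91243
1 = −87493·2449393 + 545270·393025
1 = 545270·10190597 − 2268573·2449393
1 = −2268573·83974169 + 18693854·10190597
1 = 18693854·346087273 − 77043989·83974169
Hence 83974169⁻¹ ≡ -77043989 ≡ 269043284 (mod 346087273).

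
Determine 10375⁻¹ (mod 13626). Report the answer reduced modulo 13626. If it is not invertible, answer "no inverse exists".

11983

Run Euclid on (13626, 10375):
13626 = 1·10375 + 3251
10375 = 3·3251 + 622
3251 = 5·622 + 141
622 = 4·141 + 58
141 = 2·58 + 25
58 = 2·25 + 8
25 = 3·8 + 1
8 = 8·1 + 0
Since gcd(10375, 13626) = 1, back-substitute to write 1 as a combination:
1 = 25 − 3·8
1 = −3·58 + 7·25
1 = 7·141 − 17·58
1 = −17·622 + 75·141
1 = 75·3251 − 392·622
1 = −392·10375 + 1251·3251
1 = 1251·13626 − 1643·10375
Hence 10375⁻¹ ≡ -1643 ≡ 11983 (mod 13626).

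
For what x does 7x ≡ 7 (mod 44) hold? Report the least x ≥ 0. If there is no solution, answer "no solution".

1

First find gcd(7, 44):
44 = 6×7 + 2
7 = 3×2 + 1
2 = 2×1 + 0
gcd = 1, so a unique solution mod 44 exists.
Back-substitute for the Bézout coefficients:
1 = 7 − 3·2
1 = −3·44 + 19·7
So 7·(19) ≡ 1 (mod 44), giving 7⁻¹ ≡ 19.
x ≡ 7⁻¹·7 ≡ 19·7 ≡ 1 (mod 44).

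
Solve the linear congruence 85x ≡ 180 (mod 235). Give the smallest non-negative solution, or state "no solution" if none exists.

27

First find gcd(85, 235):
235 = 2×85 + 65
85 = 1×65 + 20
65 = 3×20 + 5
20 = 4×5 + 0
gcd = 5 and 5 | 180, so solutions exist. Divide through by 5: 17x ≡ 36 (mod 47).
Now find 17⁻¹ mod 47:
47 = 2*17 + 13
17 = 1*13 + 4
13 = 3*4 + 1
4 = 4*1 + 0
Back-substitute:
1 = 13 − 3·4
1 = −3·17 + 4·13
1 = 4·47 − 11·17
So 17·(-11) ≡ 1 (mod 47), i.e. 17⁻¹ ≡ 36.
Then x ≡ 36·36 ≡ 27 (mod 47); the smallest non-negative solution is x = 27.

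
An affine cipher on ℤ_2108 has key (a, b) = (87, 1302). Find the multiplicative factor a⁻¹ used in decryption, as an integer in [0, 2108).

gcd(2108, 87) by repeated division:
2108 = 24·87 + 20
87 = 4·20 + 7
20 = 2·7 + 6
7 = 1·6 + 1
6 = 6·1 + 0
Since gcd(87, 2108) = 1, back-substitute to write 1 as a combination:
1 = 7 − 6
1 = −20 + 3·7
1 = 3·87 − 13·20
1 = −13·2108 + 315·87
So 87·315 ≡ 1 (mod 2108).

315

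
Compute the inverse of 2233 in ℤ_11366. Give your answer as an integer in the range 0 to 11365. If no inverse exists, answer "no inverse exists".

3619

Run Euclid on (11366, 2233):
11366 = 5×2233 + 201
2233 = 11×201 + 22
201 = 9×22 + 3
22 = 7×3 + 1
3 = 3×1 + 0
gcd = 1, so the inverse exists. Back-substitute:
1 = 22 − 7·3
1 = −7·201 + 64·22
1 = 64·2233 − 711·201
1 = −711·11366 + 3619·2233
So 2233·3619 ≡ 1 (mod 11366).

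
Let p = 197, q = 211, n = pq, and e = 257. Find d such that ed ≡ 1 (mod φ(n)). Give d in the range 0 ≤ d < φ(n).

33953

φ(n) = (p−1)(q−1) = 196·210 = 41160.
Need d with 257·d ≡ 1 (mod 41160). Apply the extended Euclidean algorithm:
41160 = 160·257 + 40
257 = 6·40 + 17
40 = 2·17 + 6
17 = 2·6 + 5
6 = 1·5 + 1
5 = 5·1 + 0
Back-substitute:
1 = 6 − 5
1 = −17 + 3·6
1 = 3·40 − 7·17
1 = −7·257 + 45·40
1 = 45·41160 − 7207·257
So 257·(-7207) ≡ 1 (mod 41160), hence d ≡ -7207 ≡ 33953 (mod 41160).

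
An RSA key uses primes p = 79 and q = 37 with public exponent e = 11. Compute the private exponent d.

φ(n) = (p−1)(q−1) = 78·36 = 2808.
Need d with 11·d ≡ 1 (mod 2808). Apply the extended Euclidean algorithm:
2808 = 255·11 + 3
11 = 3·3 + 2
3 = 1·2 + 1
2 = 2·1 + 0
Back-substitute:
1 = 3 − 2
1 = −11 + 4·3
1 = 4·2808 − 1021·11
So 11·(-1021) ≡ 1 (mod 2808), hence d ≡ -1021 ≡ 1787 (mod 2808).

1787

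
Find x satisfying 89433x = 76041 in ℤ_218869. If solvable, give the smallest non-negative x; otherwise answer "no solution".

First find gcd(89433, 218869):
218869 = 2*89433 + 40003
89433 = 2*40003 + 9427
40003 = 4*9427 + 2295
9427 = 4*2295 + 247
2295 = 9*247 + 72
247 = 3*72 + 31
72 = 2*31 + 10
31 = 3*10 + 1
10 = 10*1 + 0
gcd = 1, so a unique solution mod 218869 exists.
Back-substitute for the Bézout coefficients:
1 = 31 − 3·10
1 = −3·72 + 7·31
1 = 7·247 − 24·72
1 = −24·2295 + 223·247
1 = 223·9427 − 916·2295
1 = −916·40003 + 3887·9427
1 = 3887·89433 − 8690·40003
1 = −8690·218869 + 21267·89433
So 89433·(21267) ≡ 1 (mod 218869), giving 89433⁻¹ ≡ 21267.
x ≡ 89433⁻¹·76041 ≡ 21267·76041 ≡ 159775 (mod 218869).

159775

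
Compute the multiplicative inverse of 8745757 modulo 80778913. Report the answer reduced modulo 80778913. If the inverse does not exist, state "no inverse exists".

Apply the Euclidean algorithm to 80778913 and 8745757:
80778913 = 9*8745757 + 2067100
8745757 = 4*2067100 + 477357
2067100 = 4*477357 + 157672
477357 = 3*157672 + 4341
157672 = 36*4341 + 1396
4341 = 3*1396 + 153
1396 = 9*153 + 19
153 = 8*19 + 1
19 = 19*1 + 0
Since gcd(8745757, 80778913) = 1, back-substitute to write 1 as a combination:
1 = 153 − 8·19
1 = −8·1396 + 73·153
1 = 73·4341 − 227·1396
1 = −227·157672 + 8245·4341
1 = 8245·477357 − 24962·157672
1 = −24962·2067100 + 108093·477357
1 = 108093·8745757 − 457334·2067100
1 = −457334·80778913 + 4224099·8745757
So 8745757·4224099 ≡ 1 (mod 80778913).

4224099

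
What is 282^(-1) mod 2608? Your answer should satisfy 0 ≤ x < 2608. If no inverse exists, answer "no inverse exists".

Compute gcd(282, 2608):
2608 = 9×282 + 70
282 = 4×70 + 2
70 = 35×2 + 0
The gcd is 2, not 1, hence no inverse exists.

no inverse exists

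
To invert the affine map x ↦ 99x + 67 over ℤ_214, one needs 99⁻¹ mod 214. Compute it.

147

Run Euclid on (214, 99):
214 = 2×99 + 16
99 = 6×16 + 3
16 = 5×3 + 1
3 = 3×1 + 0
gcd = 1, so the inverse exists. Back-substitute:
1 = 16 − 5·3
1 = −5·99 + 31·16
1 = 31·214 − 67·99
Thus 99·(-67) ≡ 1 (mod 214); reducing, -67 mod 214 = 147.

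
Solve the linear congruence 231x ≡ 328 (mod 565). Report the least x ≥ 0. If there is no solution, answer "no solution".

43

First find gcd(231, 565):
565 = 2*231 + 103
231 = 2*103 + 25
103 = 4*25 + 3
25 = 8*3 + 1
3 = 3*1 + 0
gcd = 1, so a unique solution mod 565 exists.
Back-substitute for the Bézout coefficients:
1 = 25 − 8·3
1 = −8·103 + 33·25
1 = 33·231 − 74·103
1 = −74·565 + 181·231
So 231·(181) ≡ 1 (mod 565), giving 231⁻¹ ≡ 181.
x ≡ 231⁻¹·328 ≡ 181·328 ≡ 43 (mod 565).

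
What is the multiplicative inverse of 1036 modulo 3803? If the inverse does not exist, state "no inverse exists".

2632

Run Euclid on (3803, 1036):
3803 = 3*1036 + 695
1036 = 1*695 + 341
695 = 2*341 + 13
341 = 26*13 + 3
13 = 4*3 + 1
3 = 3*1 + 0
Since gcd(1036, 3803) = 1, back-substitute to write 1 as a combination:
1 = 13 − 4·3
1 = −4·341 + 105·13
1 = 105·695 − 214·341
1 = −214·1036 + 319·695
1 = 319·3803 − 1171·1036
So 1036·(-1171) ≡ 1 (mod 3803), and -1171 ≡ 2632 (mod 3803).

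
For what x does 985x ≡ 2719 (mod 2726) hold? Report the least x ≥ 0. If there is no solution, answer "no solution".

2095

First find gcd(985, 2726):
2726 = 2·985 + 756
985 = 1·756 + 229
756 = 3·229 + 69
229 = 3·69 + 22
69 = 3·22 + 3
22 = 7·3 + 1
3 = 3·1 + 0
gcd = 1, so a unique solution mod 2726 exists.
Back-substitute for the Bézout coefficients:
1 = 22 − 7·3
1 = −7·69 + 22·22
1 = 22·229 − 73·69
1 = −73·756 + 241·229
1 = 241·985 − 314·756
1 = −314·2726 + 869·985
So 985·(869) ≡ 1 (mod 2726), giving 985⁻¹ ≡ 869.
x ≡ 985⁻¹·2719 ≡ 869·2719 ≡ 2095 (mod 2726).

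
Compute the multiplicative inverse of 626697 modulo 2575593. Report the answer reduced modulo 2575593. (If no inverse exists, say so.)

Euclidean algorithm on 2575593, 626697:
2575593 = 4·626697 + 68805
626697 = 9·68805 + 7452
68805 = 9·7452 + 1737
7452 = 4·1737 + 504
1737 = 3·504 + 225
504 = 2·225 + 54
225 = 4·54 + 9
54 = 6·9 + 0
Since gcd = 9 > 1, 626697 is not a unit mod 2575593.

no inverse exists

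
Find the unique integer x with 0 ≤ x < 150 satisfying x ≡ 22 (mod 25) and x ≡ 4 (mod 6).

Write x = 22 + 25·k. Then 25·k ≡ 4 − 22 ≡ 0 (mod 6).
Need 25⁻¹ mod 6. Extended Euclid on (6, 1):
6 = 6×1 + 0
25⁻¹ ≡ 1 (mod 6), so k ≡ 1·0 ≡ 0 (mod 6).
x = 22 + 25·0 = 22.

22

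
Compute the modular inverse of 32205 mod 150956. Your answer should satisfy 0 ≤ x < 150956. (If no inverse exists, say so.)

45861

Run Euclid on (150956, 32205):
150956 = 4*32205 + 22136
32205 = 1*22136 + 10069
22136 = 2*10069 + 1998
10069 = 5*1998 + 79
1998 = 25*79 + 23
79 = 3*23 + 10
23 = 2*10 + 3
10 = 3*3 + 1
3 = 3*1 + 0
Since gcd(32205, 150956) = 1, back-substitute to write 1 as a combination:
1 = 10 − 3·3
1 = −3·23 + 7·10
1 = 7·79 − 24·23
1 = −24·1998 + 607·79
1 = 607·10069 − 3059·1998
1 = −3059·22136 + 6725·10069
1 = 6725·32205 − 9784·22136
1 = −9784·150956 + 45861·32205
So 32205·45861 ≡ 1 (mod 150956).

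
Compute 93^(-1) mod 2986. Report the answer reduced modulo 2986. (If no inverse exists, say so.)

2087

gcd(2986, 93) by repeated division:
2986 = 32×93 + 10
93 = 9×10 + 3
10 = 3×3 + 1
3 = 3×1 + 0
Since gcd(93, 2986) = 1, back-substitute to write 1 as a combination:
1 = 10 − 3·3
1 = −3·93 + 28·10
1 = 28·2986 − 899·93
Thus 93·(-899) ≡ 1 (mod 2986); reducing, -899 mod 2986 = 2087.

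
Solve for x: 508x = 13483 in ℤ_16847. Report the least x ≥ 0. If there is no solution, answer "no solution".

First find gcd(508, 16847):
16847 = 33*508 + 83
508 = 6*83 + 10
83 = 8*10 + 3
10 = 3*3 + 1
3 = 3*1 + 0
gcd = 1, so a unique solution mod 16847 exists.
Back-substitute for the Bézout coefficients:
1 = 10 − 3·3
1 = −3·83 + 25·10
1 = 25·508 − 153·83
1 = −153·16847 + 5074·508
So 508·(5074) ≡ 1 (mod 16847), giving 508⁻¹ ≡ 5074.
x ≡ 508⁻¹·13483 ≡ 5074·13483 ≡ 13922 (mod 16847).

13922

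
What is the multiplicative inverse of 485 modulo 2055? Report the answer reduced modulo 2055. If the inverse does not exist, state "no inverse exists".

no inverse exists

Compute gcd(485, 2055):
2055 = 4×485 + 115
485 = 4×115 + 25
115 = 4×25 + 15
25 = 1×15 + 10
15 = 1×10 + 5
10 = 2×5 + 0
gcd(485, 2055) = 5 ≠ 1, so 485 has no multiplicative inverse modulo 2055.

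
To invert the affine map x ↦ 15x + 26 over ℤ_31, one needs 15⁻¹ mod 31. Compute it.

29

Extended Euclidean algorithm:
31 = 2*15 + 1
15 = 15*1 + 0
gcd = 1, so the inverse exists. Back-substitute:
1 = 31 − 2·15
So 15·(-2) ≡ 1 (mod 31), and -2 ≡ 29 (mod 31).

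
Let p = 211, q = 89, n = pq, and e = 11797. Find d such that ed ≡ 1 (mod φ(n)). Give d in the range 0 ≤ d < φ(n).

3133

φ(n) = (p−1)(q−1) = 210·88 = 18480.
Need d with 11797·d ≡ 1 (mod 18480). Apply the extended Euclidean algorithm:
18480 = 1×11797 + 6683
11797 = 1×6683 + 5114
6683 = 1×5114 + 1569
5114 = 3×1569 + 407
1569 = 3×407 + 348
407 = 1×348 + 59
348 = 5×59 + 53
59 = 1×53 + 6
53 = 8×6 + 5
6 = 1×5 + 1
5 = 5×1 + 0
Back-substitute:
1 = 6 − 5
1 = −53 + 9·6
1 = 9·59 − 10·53
1 = −10·348 + 59·59
1 = 59·407 − 69·348
1 = −69·1569 + 266·407
1 = 266·5114 − 867·1569
1 = −867·6683 + 1133·5114
1 = 1133·11797 − 2000·6683
1 = −2000·18480 + 3133·11797
So 11797·3133 ≡ 1 (mod 18480), hence d = 3133.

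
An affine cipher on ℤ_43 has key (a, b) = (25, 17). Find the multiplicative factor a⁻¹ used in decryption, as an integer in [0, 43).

Run Euclid on (43, 25):
43 = 1×25 + 18
25 = 1×18 + 7
18 = 2×7 + 4
7 = 1×4 + 3
4 = 1×3 + 1
3 = 3×1 + 0
gcd = 1, so the inverse exists. Back-substitute:
1 = 4 − 3
1 = −7 + 2·4
1 = 2·18 − 5·7
1 = −5·25 + 7·18
1 = 7·43 − 12·25
So 25·(-12) ≡ 1 (mod 43), and -12 ≡ 31 (mod 43).

31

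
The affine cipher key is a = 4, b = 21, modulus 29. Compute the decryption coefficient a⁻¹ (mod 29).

22

Extended Euclidean algorithm:
29 = 7·4 + 1
4 = 4·1 + 0
gcd = 1, so the inverse exists. Back-substitute:
1 = 29 − 7·4
Hence 4⁻¹ ≡ -7 ≡ 22 (mod 29).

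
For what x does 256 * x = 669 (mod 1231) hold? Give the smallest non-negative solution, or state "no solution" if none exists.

219

First find gcd(256, 1231):
1231 = 4*256 + 207
256 = 1*207 + 49
207 = 4*49 + 11
49 = 4*11 + 5
11 = 2*5 + 1
5 = 5*1 + 0
gcd = 1, so a unique solution mod 1231 exists.
Back-substitute for the Bézout coefficients:
1 = 11 − 2·5
1 = −2·49 + 9·11
1 = 9·207 − 38·49
1 = −38·256 + 47·207
1 = 47·1231 − 226·256
So 256·(-226) ≡ 1 (mod 1231), giving 256⁻¹ ≡ 1005.
x ≡ 256⁻¹·669 ≡ 1005·669 ≡ 219 (mod 1231).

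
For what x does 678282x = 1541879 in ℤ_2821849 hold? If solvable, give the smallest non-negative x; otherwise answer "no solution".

2138528

First find gcd(678282, 2821849):
2821849 = 4*678282 + 108721
678282 = 6*108721 + 25956
108721 = 4*25956 + 4897
25956 = 5*4897 + 1471
4897 = 3*1471 + 484
1471 = 3*484 + 19
484 = 25*19 + 9
19 = 2*9 + 1
9 = 9*1 + 0
gcd = 1, so a unique solution mod 2821849 exists.
Back-substitute for the Bézout coefficients:
1 = 19 − 2·9
1 = −2·484 + 51·19
1 = 51·1471 − 155·484
1 = −155·4897 + 516·1471
1 = 516·25956 − 2735·4897
1 = −2735·108721 + 11456·25956
1 = 11456·678282 − 71471·108721
1 = −71471·2821849 + 297340·678282
So 678282·(297340) ≡ 1 (mod 2821849), giving 678282⁻¹ ≡ 297340.
x ≡ 678282⁻¹·1541879 ≡ 297340·1541879 ≡ 2138528 (mod 2821849).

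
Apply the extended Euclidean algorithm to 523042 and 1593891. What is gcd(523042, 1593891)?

Repeated division:
1593891 = 3×523042 + 24765
523042 = 21×24765 + 2977
24765 = 8×2977 + 949
2977 = 3×949 + 130
949 = 7×130 + 39
130 = 3×39 + 13
39 = 3×13 + 0
gcd(523042, 1593891) = 13.
Express as a combination:
13 = 130 − 3·39
13 = −3·949 + 22·130
13 = 22·2977 − 69·949
13 = −69·24765 + 574·2977
13 = 574·523042 − 12123·24765
13 = −12123·1593891 + 36943·523042
So 13 = (-12123)·1593891 + (36943)·523042.

13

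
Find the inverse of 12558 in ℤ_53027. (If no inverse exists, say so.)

no inverse exists

Euclidean algorithm on 53027, 12558:
53027 = 4*12558 + 2795
12558 = 4*2795 + 1378
2795 = 2*1378 + 39
1378 = 35*39 + 13
39 = 3*13 + 0
gcd(12558, 53027) = 13 ≠ 1, so 12558 has no multiplicative inverse modulo 53027.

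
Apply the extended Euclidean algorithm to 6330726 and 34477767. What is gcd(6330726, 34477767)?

Apply Euclid's algorithm to 34477767 and 6330726:
34477767 = 5×6330726 + 2824137
6330726 = 2×2824137 + 682452
2824137 = 4×682452 + 94329
682452 = 7×94329 + 22149
94329 = 4×22149 + 5733
22149 = 3×5733 + 4950
5733 = 1×4950 + 783
4950 = 6×783 + 252
783 = 3×252 + 27
252 = 9×27 + 9
27 = 3×9 + 0
gcd(6330726, 34477767) = 9.
Express as a combination:
9 = 252 − 9·27
9 = −9·783 + 28·252
9 = 28·4950 − 177·783
9 = −177·5733 + 205·4950
9 = 205·22149 − 792·5733
9 = −792·94329 + 3373·22149
9 = 3373·682452 − 24403·94329
9 = −24403·2824137 + 100985·682452
9 = 100985·6330726 − 226373·2824137
9 = −226373·34477767 + 1232850·6330726
So 9 = (-226373)·34477767 + (1232850)·6330726.

9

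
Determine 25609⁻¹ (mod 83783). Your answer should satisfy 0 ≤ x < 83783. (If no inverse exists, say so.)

Extended Euclidean algorithm:
83783 = 3·25609 + 6956
25609 = 3·6956 + 4741
6956 = 1·4741 + 2215
4741 = 2·2215 + 311
2215 = 7·311 + 38
311 = 8·38 + 7
38 = 5·7 + 3
7 = 2·3 + 1
3 = 3·1 + 0
Since gcd(25609, 83783) = 1, back-substitute to write 1 as a combination:
1 = 7 − 2·3
1 = −2·38 + 11·7
1 = 11·311 − 90·38
1 = −90·2215 + 641·311
1 = 641·4741 − 1372·2215
1 = −1372·6956 + 2013·4741
1 = 2013·25609 − 7411·6956
1 = −7411·83783 + 24246·25609
So 25609·24246 ≡ 1 (mod 83783).

24246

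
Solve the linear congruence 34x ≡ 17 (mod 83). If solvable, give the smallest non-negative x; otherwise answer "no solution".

First find gcd(34, 83):
83 = 2×34 + 15
34 = 2×15 + 4
15 = 3×4 + 3
4 = 1×3 + 1
3 = 3×1 + 0
gcd = 1, so a unique solution mod 83 exists.
Back-substitute for the Bézout coefficients:
1 = 4 − 3
1 = −15 + 4·4
1 = 4·34 − 9·15
1 = −9·83 + 22·34
So 34·(22) ≡ 1 (mod 83), giving 34⁻¹ ≡ 22.
x ≡ 34⁻¹·17 ≡ 22·17 ≡ 42 (mod 83).

42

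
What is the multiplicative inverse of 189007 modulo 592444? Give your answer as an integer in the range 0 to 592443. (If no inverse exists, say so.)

Run Euclid on (592444, 189007):
592444 = 3×189007 + 25423
189007 = 7×25423 + 11046
25423 = 2×11046 + 3331
11046 = 3×3331 + 1053
3331 = 3×1053 + 172
1053 = 6×172 + 21
172 = 8×21 + 4
21 = 5×4 + 1
4 = 4×1 + 0
gcd = 1, so the inverse exists. Back-substitute:
1 = 21 − 5·4
1 = −5·172 + 41·21
1 = 41·1053 − 251·172
1 = −251·3331 + 794·1053
1 = 794·11046 − 2633·3331
1 = −2633·25423 + 6060·11046
1 = 6060·189007 − 45053·25423
1 = −45053·592444 + 141219·189007
So 189007·141219 ≡ 1 (mod 592444).

141219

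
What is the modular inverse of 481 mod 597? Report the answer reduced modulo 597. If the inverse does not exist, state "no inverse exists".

Run Euclid on (597, 481):
597 = 1×481 + 116
481 = 4×116 + 17
116 = 6×17 + 14
17 = 1×14 + 3
14 = 4×3 + 2
3 = 1×2 + 1
2 = 2×1 + 0
Since gcd(481, 597) = 1, back-substitute to write 1 as a combination:
1 = 3 − 2
1 = −14 + 5·3
1 = 5·17 − 6·14
1 = −6·116 + 41·17
1 = 41·481 − 170·116
1 = −170·597 + 211·481
So 481·211 ≡ 1 (mod 597).

211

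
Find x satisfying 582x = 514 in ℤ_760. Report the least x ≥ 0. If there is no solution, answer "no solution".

First find gcd(582, 760):
760 = 1*582 + 178
582 = 3*178 + 48
178 = 3*48 + 34
48 = 1*34 + 14
34 = 2*14 + 6
14 = 2*6 + 2
6 = 3*2 + 0
gcd = 2 and 2 | 514, so solutions exist. Divide through by 2: 291x ≡ 257 (mod 380).
Now find 291⁻¹ mod 380:
380 = 1·291 + 89
291 = 3·89 + 24
89 = 3·24 + 17
24 = 1·17 + 7
17 = 2·7 + 3
7 = 2·3 + 1
3 = 3·1 + 0
Back-substitute:
1 = 7 − 2·3
1 = −2·17 + 5·7
1 = 5·24 − 7·17
1 = −7·89 + 26·24
1 = 26·291 − 85·89
1 = −85·380 + 111·291
So 291⁻¹ ≡ 111 (mod 380).
Then x ≡ 111·257 ≡ 27 (mod 380); the smallest non-negative solution is x = 27.

27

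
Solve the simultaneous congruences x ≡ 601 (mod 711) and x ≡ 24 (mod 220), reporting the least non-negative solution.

152044

Write x = 601 + 711·k. Then 711·k ≡ 24 − 601 ≡ 83 (mod 220).
Need 711⁻¹ mod 220. Extended Euclid on (220, 51):
220 = 4*51 + 16
51 = 3*16 + 3
16 = 5*3 + 1
3 = 3*1 + 0
Back-substitute:
1 = 16 − 5·3
1 = −5·51 + 16·16
1 = 16·220 − 69·51
711⁻¹ ≡ 151 (mod 220), so k ≡ 151·83 ≡ 213 (mod 220).
x = 601 + 711·213 = 152044.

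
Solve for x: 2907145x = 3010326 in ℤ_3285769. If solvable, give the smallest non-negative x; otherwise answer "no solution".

First find gcd(2907145, 3285769):
3285769 = 1×2907145 + 378624
2907145 = 7×378624 + 256777
378624 = 1×256777 + 121847
256777 = 2×121847 + 13083
121847 = 9×13083 + 4100
13083 = 3×4100 + 783
4100 = 5×783 + 185
783 = 4×185 + 43
185 = 4×43 + 13
43 = 3×13 + 4
13 = 3×4 + 1
4 = 4×1 + 0
gcd = 1, so a unique solution mod 3285769 exists.
Back-substitute for the Bézout coefficients:
1 = 13 − 3·4
1 = −3·43 + 10·13
1 = 10·185 − 43·43
1 = −43·783 + 182·185
1 = 182·4100 − 953·783
1 = −953·13083 + 3041·4100
1 = 3041·121847 − 28322·13083
1 = −28322·256777 + 59685·121847
1 = 59685·378624 − 88007·256777
1 = −88007·2907145 + 675734·378624
1 = 675734·3285769 − 763741·2907145
So 2907145·(-763741) ≡ 1 (mod 3285769), giving 2907145⁻¹ ≡ 2522028.
x ≡ 2907145⁻¹·3010326 ≡ 2522028·3010326 ≡ 2323576 (mod 3285769).

2323576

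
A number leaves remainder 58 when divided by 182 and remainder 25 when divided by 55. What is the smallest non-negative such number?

Write x = 58 + 182·k. Then 182·k ≡ 25 − 58 ≡ 22 (mod 55).
Need 182⁻¹ mod 55. Extended Euclid on (55, 17):
55 = 3×17 + 4
17 = 4×4 + 1
4 = 4×1 + 0
Back-substitute:
1 = 17 − 4·4
1 = −4·55 + 13·17
182⁻¹ ≡ 13 (mod 55), so k ≡ 13·22 ≡ 11 (mod 55).
x = 58 + 182·11 = 2060.

2060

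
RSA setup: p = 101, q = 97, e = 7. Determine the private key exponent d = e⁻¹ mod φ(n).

φ(n) = (p−1)(q−1) = 100·96 = 9600.
Need d with 7·d ≡ 1 (mod 9600). Apply the extended Euclidean algorithm:
9600 = 1371×7 + 3
7 = 2×3 + 1
3 = 3×1 + 0
Back-substitute:
1 = 7 − 2·3
1 = −2·9600 + 2743·7
So 7·2743 ≡ 1 (mod 9600), hence d = 2743.

2743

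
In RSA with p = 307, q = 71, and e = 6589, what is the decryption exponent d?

φ(n) = (p−1)(q−1) = 306·70 = 21420.
Need d with 6589·d ≡ 1 (mod 21420). Apply the extended Euclidean algorithm:
21420 = 3·6589 + 1653
6589 = 3·1653 + 1630
1653 = 1·1630 + 23
1630 = 70·23 + 20
23 = 1·20 + 3
20 = 6·3 + 2
3 = 1·2 + 1
2 = 2·1 + 0
Back-substitute:
1 = 3 − 2
1 = −20 + 7·3
1 = 7·23 − 8·20
1 = −8·1630 + 567·23
1 = 567·1653 − 575·1630
1 = −575·6589 + 2292·1653
1 = 2292·21420 − 7451·6589
So 6589·(-7451) ≡ 1 (mod 21420), hence d ≡ -7451 ≡ 13969 (mod 21420).

13969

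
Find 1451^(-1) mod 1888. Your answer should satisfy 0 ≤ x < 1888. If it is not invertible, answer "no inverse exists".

Apply the Euclidean algorithm to 1888 and 1451:
1888 = 1×1451 + 437
1451 = 3×437 + 140
437 = 3×140 + 17
140 = 8×17 + 4
17 = 4×4 + 1
4 = 4×1 + 0
Since gcd(1451, 1888) = 1, back-substitute to write 1 as a combination:
1 = 17 − 4·4
1 = −4·140 + 33·17
1 = 33·437 − 103·140
1 = −103·1451 + 342·437
1 = 342·1888 − 445·1451
So 1451·(-445) ≡ 1 (mod 1888), and -445 ≡ 1443 (mod 1888).

1443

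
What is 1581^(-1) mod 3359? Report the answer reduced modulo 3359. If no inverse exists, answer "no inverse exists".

1347

gcd(3359, 1581) by repeated division:
3359 = 2·1581 + 197
1581 = 8·197 + 5
197 = 39·5 + 2
5 = 2·2 + 1
2 = 2·1 + 0
Since gcd(1581, 3359) = 1, back-substitute to write 1 as a combination:
1 = 5 − 2·2
1 = −2·197 + 79·5
1 = 79·1581 − 634·197
1 = −634·3359 + 1347·1581
So 1581·1347 ≡ 1 (mod 3359).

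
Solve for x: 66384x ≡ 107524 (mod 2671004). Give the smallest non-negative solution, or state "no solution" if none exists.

First find gcd(66384, 2671004):
2671004 = 40×66384 + 15644
66384 = 4×15644 + 3808
15644 = 4×3808 + 412
3808 = 9×412 + 100
412 = 4×100 + 12
100 = 8×12 + 4
12 = 3×4 + 0
gcd = 4 and 4 | 107524, so solutions exist. Divide through by 4: 16596x ≡ 26881 (mod 667751).
Now find 16596⁻¹ mod 667751:
667751 = 40·16596 + 3911
16596 = 4·3911 + 952
3911 = 4·952 + 103
952 = 9·103 + 25
103 = 4·25 + 3
25 = 8·3 + 1
3 = 3·1 + 0
Back-substitute:
1 = 25 − 8·3
1 = −8·103 + 33·25
1 = 33·952 − 305·103
1 = −305·3911 + 1253·952
1 = 1253·16596 − 5317·3911
1 = −5317·667751 + 213933·16596
So 16596⁻¹ ≡ 213933 (mod 667751).
Then x ≡ 213933·26881 ≡ 61361 (mod 667751); the smallest non-negative solution is x = 61361.

61361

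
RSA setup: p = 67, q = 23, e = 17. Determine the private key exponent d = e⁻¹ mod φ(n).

φ(n) = (p−1)(q−1) = 66·22 = 1452.
Need d with 17·d ≡ 1 (mod 1452). Apply the extended Euclidean algorithm:
1452 = 85*17 + 7
17 = 2*7 + 3
7 = 2*3 + 1
3 = 3*1 + 0
Back-substitute:
1 = 7 − 2·3
1 = −2·17 + 5·7
1 = 5·1452 − 427·17
So 17·(-427) ≡ 1 (mod 1452), hence d ≡ -427 ≡ 1025 (mod 1452).

1025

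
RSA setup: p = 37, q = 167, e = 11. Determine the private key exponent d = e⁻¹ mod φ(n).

3803

φ(n) = (p−1)(q−1) = 36·166 = 5976.
Need d with 11·d ≡ 1 (mod 5976). Apply the extended Euclidean algorithm:
5976 = 543×11 + 3
11 = 3×3 + 2
3 = 1×2 + 1
2 = 2×1 + 0
Back-substitute:
1 = 3 − 2
1 = −11 + 4·3
1 = 4·5976 − 2173·11
So 11·(-2173) ≡ 1 (mod 5976), hence d ≡ -2173 ≡ 3803 (mod 5976).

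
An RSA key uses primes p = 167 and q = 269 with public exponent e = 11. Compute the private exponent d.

32355

φ(n) = (p−1)(q−1) = 166·268 = 44488.
Need d with 11·d ≡ 1 (mod 44488). Apply the extended Euclidean algorithm:
44488 = 4044×11 + 4
11 = 2×4 + 3
4 = 1×3 + 1
3 = 3×1 + 0
Back-substitute:
1 = 4 − 3
1 = −11 + 3·4
1 = 3·44488 − 12133·11
So 11·(-12133) ≡ 1 (mod 44488), hence d ≡ -12133 ≡ 32355 (mod 44488).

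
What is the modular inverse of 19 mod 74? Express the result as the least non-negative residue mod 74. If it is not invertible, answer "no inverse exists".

39

Apply the Euclidean algorithm to 74 and 19:
74 = 3×19 + 17
19 = 1×17 + 2
17 = 8×2 + 1
2 = 2×1 + 0
gcd = 1, so the inverse exists. Back-substitute:
1 = 17 − 8·2
1 = −8·19 + 9·17
1 = 9·74 − 35·19
So 19·(-35) ≡ 1 (mod 74), and -35 ≡ 39 (mod 74).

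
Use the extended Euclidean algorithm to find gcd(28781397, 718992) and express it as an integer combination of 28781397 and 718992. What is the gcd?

9

Repeated division:
28781397 = 40·718992 + 21717
718992 = 33·21717 + 2331
21717 = 9·2331 + 738
2331 = 3·738 + 117
738 = 6·117 + 36
117 = 3·36 + 9
36 = 4·9 + 0
gcd(28781397, 718992) = 9.
Back-substituting:
9 = 117 − 3·36
9 = −3·738 + 19·117
9 = 19·2331 − 60·738
9 = −60·21717 + 559·2331
9 = 559·718992 − 18507·21717
9 = −18507·28781397 + 740839·718992
So 9 = (-18507)·28781397 + (740839)·718992.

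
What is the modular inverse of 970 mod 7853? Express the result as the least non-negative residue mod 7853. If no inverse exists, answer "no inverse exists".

591

Run Euclid on (7853, 970):
7853 = 8*970 + 93
970 = 10*93 + 40
93 = 2*40 + 13
40 = 3*13 + 1
13 = 13*1 + 0
gcd = 1, so the inverse exists. Back-substitute:
1 = 40 − 3·13
1 = −3·93 + 7·40
1 = 7·970 − 73·93
1 = −73·7853 + 591·970
So 970·591 ≡ 1 (mod 7853).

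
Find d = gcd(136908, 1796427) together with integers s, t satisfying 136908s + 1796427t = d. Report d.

9

Euclidean algorithm:
1796427 = 13·136908 + 16623
136908 = 8·16623 + 3924
16623 = 4·3924 + 927
3924 = 4·927 + 216
927 = 4·216 + 63
216 = 3·63 + 27
63 = 2·27 + 9
27 = 3·9 + 0
gcd(136908, 1796427) = 9.
Back-substituting:
9 = 63 − 2·27
9 = −2·216 + 7·63
9 = 7·927 − 30·216
9 = −30·3924 + 127·927
9 = 127·16623 − 538·3924
9 = −538·136908 + 4431·16623
9 = 4431·1796427 − 58141·136908
So 9 = (4431)·1796427 + (-58141)·136908.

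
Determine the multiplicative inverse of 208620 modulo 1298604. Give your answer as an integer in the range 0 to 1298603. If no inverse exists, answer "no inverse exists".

no inverse exists

Compute gcd(208620, 1298604):
1298604 = 6×208620 + 46884
208620 = 4×46884 + 21084
46884 = 2×21084 + 4716
21084 = 4×4716 + 2220
4716 = 2×2220 + 276
2220 = 8×276 + 12
276 = 23×12 + 0
The gcd is 12, not 1, hence no inverse exists.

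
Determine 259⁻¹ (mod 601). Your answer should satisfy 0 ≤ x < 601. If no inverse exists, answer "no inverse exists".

Extended Euclidean algorithm:
601 = 2×259 + 83
259 = 3×83 + 10
83 = 8×10 + 3
10 = 3×3 + 1
3 = 3×1 + 0
gcd = 1, so the inverse exists. Back-substitute:
1 = 10 − 3·3
1 = −3·83 + 25·10
1 = 25·259 − 78·83
1 = −78·601 + 181·259
So 259·181 ≡ 1 (mod 601).

181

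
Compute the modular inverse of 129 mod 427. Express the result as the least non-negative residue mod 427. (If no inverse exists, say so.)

96

gcd(427, 129) by repeated division:
427 = 3*129 + 40
129 = 3*40 + 9
40 = 4*9 + 4
9 = 2*4 + 1
4 = 4*1 + 0
Since gcd(129, 427) = 1, back-substitute to write 1 as a combination:
1 = 9 − 2·4
1 = −2·40 + 9·9
1 = 9·129 − 29·40
1 = −29·427 + 96·129
So 129·96 ≡ 1 (mod 427).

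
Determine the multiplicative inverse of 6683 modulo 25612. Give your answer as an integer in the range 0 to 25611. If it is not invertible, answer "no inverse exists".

7615

Extended Euclidean algorithm:
25612 = 3·6683 + 5563
6683 = 1·5563 + 1120
5563 = 4·1120 + 1083
1120 = 1·1083 + 37
1083 = 29·37 + 10
37 = 3·10 + 7
10 = 1·7 + 3
7 = 2·3 + 1
3 = 3·1 + 0
The gcd is 1. Working backward:
1 = 7 − 2·3
1 = −2·10 + 3·7
1 = 3·37 − 11·10
1 = −11·1083 + 322·37
1 = 322·1120 − 333·1083
1 = −333·5563 + 1654·1120
1 = 1654·6683 − 1987·5563
1 = −1987·25612 + 7615·6683
So 6683·7615 ≡ 1 (mod 25612).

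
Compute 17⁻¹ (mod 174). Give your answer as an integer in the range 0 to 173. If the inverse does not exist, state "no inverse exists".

gcd(174, 17) by repeated division:
174 = 10*17 + 4
17 = 4*4 + 1
4 = 4*1 + 0
The gcd is 1. Working backward:
1 = 17 − 4·4
1 = −4·174 + 41·17
So 17·41 ≡ 1 (mod 174).

41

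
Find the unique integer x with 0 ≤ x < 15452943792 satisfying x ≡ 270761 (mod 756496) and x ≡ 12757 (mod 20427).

9697036489

Write x = 270761 + 756496·k. Then 756496·k ≡ 12757 − 270761 ≡ 7547 (mod 20427).
Need 756496⁻¹ mod 20427. Extended Euclid on (20427, 697):
20427 = 29×697 + 214
697 = 3×214 + 55
214 = 3×55 + 49
55 = 1×49 + 6
49 = 8×6 + 1
6 = 6×1 + 0
Back-substitute:
1 = 49 − 8·6
1 = −8·55 + 9·49
1 = 9·214 − 35·55
1 = −35·697 + 114·214
1 = 114·20427 − 3341·697
756496⁻¹ ≡ 17086 (mod 20427), so k ≡ 17086·7547 ≡ 12818 (mod 20427).
x = 270761 + 756496·12818 = 9697036489.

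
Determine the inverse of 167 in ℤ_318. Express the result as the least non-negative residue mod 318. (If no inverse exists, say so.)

Run Euclid on (318, 167):
318 = 1·167 + 151
167 = 1·151 + 16
151 = 9·16 + 7
16 = 2·7 + 2
7 = 3·2 + 1
2 = 2·1 + 0
The gcd is 1. Working backward:
1 = 7 − 3·2
1 = −3·16 + 7·7
1 = 7·151 − 66·16
1 = −66·167 + 73·151
1 = 73·318 − 139·167
Hence 167⁻¹ ≡ -139 ≡ 179 (mod 318).

179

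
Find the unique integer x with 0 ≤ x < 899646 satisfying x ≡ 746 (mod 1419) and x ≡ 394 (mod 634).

Write x = 746 + 1419·k. Then 1419·k ≡ 394 − 746 ≡ 282 (mod 634).
Need 1419⁻¹ mod 634. Extended Euclid on (634, 151):
634 = 4·151 + 30
151 = 5·30 + 1
30 = 30·1 + 0
Back-substitute:
1 = 151 − 5·30
1 = −5·634 + 21·151
1419⁻¹ ≡ 21 (mod 634), so k ≡ 21·282 ≡ 216 (mod 634).
x = 746 + 1419·216 = 307250.

307250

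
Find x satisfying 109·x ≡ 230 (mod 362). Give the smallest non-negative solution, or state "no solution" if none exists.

First find gcd(109, 362):
362 = 3*109 + 35
109 = 3*35 + 4
35 = 8*4 + 3
4 = 1*3 + 1
3 = 3*1 + 0
gcd = 1, so a unique solution mod 362 exists.
Back-substitute for the Bézout coefficients:
1 = 4 − 3
1 = −35 + 9·4
1 = 9·109 − 28·35
1 = −28·362 + 93·109
So 109·(93) ≡ 1 (mod 362), giving 109⁻¹ ≡ 93.
x ≡ 109⁻¹·230 ≡ 93·230 ≡ 32 (mod 362).

32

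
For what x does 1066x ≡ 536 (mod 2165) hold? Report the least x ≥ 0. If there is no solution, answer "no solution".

First find gcd(1066, 2165):
2165 = 2*1066 + 33
1066 = 32*33 + 10
33 = 3*10 + 3
10 = 3*3 + 1
3 = 3*1 + 0
gcd = 1, so a unique solution mod 2165 exists.
Back-substitute for the Bézout coefficients:
1 = 10 − 3·3
1 = −3·33 + 10·10
1 = 10·1066 − 323·33
1 = −323·2165 + 656·1066
So 1066·(656) ≡ 1 (mod 2165), giving 1066⁻¹ ≡ 656.
x ≡ 1066⁻¹·536 ≡ 656·536 ≡ 886 (mod 2165).

886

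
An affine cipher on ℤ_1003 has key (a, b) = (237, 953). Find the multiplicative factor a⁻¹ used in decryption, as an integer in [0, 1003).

Extended Euclidean algorithm:
1003 = 4·237 + 55
237 = 4·55 + 17
55 = 3·17 + 4
17 = 4·4 + 1
4 = 4·1 + 0
gcd = 1, so the inverse exists. Back-substitute:
1 = 17 − 4·4
1 = −4·55 + 13·17
1 = 13·237 − 56·55
1 = −56·1003 + 237·237
So 237·237 ≡ 1 (mod 1003).

237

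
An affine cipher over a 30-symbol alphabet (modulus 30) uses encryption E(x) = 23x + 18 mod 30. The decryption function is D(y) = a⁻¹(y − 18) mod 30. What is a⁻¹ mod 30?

17

Run Euclid on (30, 23):
30 = 1*23 + 7
23 = 3*7 + 2
7 = 3*2 + 1
2 = 2*1 + 0
The gcd is 1. Working backward:
1 = 7 − 3·2
1 = −3·23 + 10·7
1 = 10·30 − 13·23
Hence 23⁻¹ ≡ -13 ≡ 17 (mod 30).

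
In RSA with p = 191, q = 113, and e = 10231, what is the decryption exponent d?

8871

φ(n) = (p−1)(q−1) = 190·112 = 21280.
Need d with 10231·d ≡ 1 (mod 21280). Apply the extended Euclidean algorithm:
21280 = 2·10231 + 818
10231 = 12·818 + 415
818 = 1·415 + 403
415 = 1·403 + 12
403 = 33·12 + 7
12 = 1·7 + 5
7 = 1·5 + 2
5 = 2·2 + 1
2 = 2·1 + 0
Back-substitute:
1 = 5 − 2·2
1 = −2·7 + 3·5
1 = 3·12 − 5·7
1 = −5·403 + 168·12
1 = 168·415 − 173·403
1 = −173·818 + 341·415
1 = 341·10231 − 4265·818
1 = −4265·21280 + 8871·10231
So 10231·8871 ≡ 1 (mod 21280), hence d = 8871.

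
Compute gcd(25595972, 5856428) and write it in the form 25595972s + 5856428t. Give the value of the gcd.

Repeated division:
25595972 = 4·5856428 + 2170260
5856428 = 2·2170260 + 1515908
2170260 = 1·1515908 + 654352
1515908 = 2·654352 + 207204
654352 = 3·207204 + 32740
207204 = 6·32740 + 10764
32740 = 3·10764 + 448
10764 = 24·448 + 12
448 = 37·12 + 4
12 = 3·4 + 0
gcd(25595972, 5856428) = 4.
Express as a combination:
4 = 448 − 37·12
4 = −37·10764 + 889·448
4 = 889·32740 − 2704·10764
4 = −2704·207204 + 17113·32740
4 = 17113·654352 − 54043·207204
4 = −54043·1515908 + 125199·654352
4 = 125199·2170260 − 179242·1515908
4 = −179242·5856428 + 483683·2170260
4 = 483683·25595972 − 2113974·5856428
So 4 = (483683)·25595972 + (-2113974)·5856428.

4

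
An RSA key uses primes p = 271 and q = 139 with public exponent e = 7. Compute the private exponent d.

φ(n) = (p−1)(q−1) = 270·138 = 37260.
Need d with 7·d ≡ 1 (mod 37260). Apply the extended Euclidean algorithm:
37260 = 5322*7 + 6
7 = 1*6 + 1
6 = 6*1 + 0
Back-substitute:
1 = 7 − 6
1 = −37260 + 5323·7
So 7·5323 ≡ 1 (mod 37260), hence d = 5323.

5323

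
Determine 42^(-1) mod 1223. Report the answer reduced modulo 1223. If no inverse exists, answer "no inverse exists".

728

Run Euclid on (1223, 42):
1223 = 29·42 + 5
42 = 8·5 + 2
5 = 2·2 + 1
2 = 2·1 + 0
Since gcd(42, 1223) = 1, back-substitute to write 1 as a combination:
1 = 5 − 2·2
1 = −2·42 + 17·5
1 = 17·1223 − 495·42
Hence 42⁻¹ ≡ -495 ≡ 728 (mod 1223).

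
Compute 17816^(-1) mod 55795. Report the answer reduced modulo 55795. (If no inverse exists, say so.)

Apply the Euclidean algorithm to 55795 and 17816:
55795 = 3×17816 + 2347
17816 = 7×2347 + 1387
2347 = 1×1387 + 960
1387 = 1×960 + 427
960 = 2×427 + 106
427 = 4×106 + 3
106 = 35×3 + 1
3 = 3×1 + 0
gcd = 1, so the inverse exists. Back-substitute:
1 = 106 − 35·3
1 = −35·427 + 141·106
1 = 141·960 − 317·427
1 = −317·1387 + 458·960
1 = 458·2347 − 775·1387
1 = −775·17816 + 5883·2347
1 = 5883·55795 − 18424·17816
Thus 17816·(-18424) ≡ 1 (mod 55795); reducing, -18424 mod 55795 = 37371.

37371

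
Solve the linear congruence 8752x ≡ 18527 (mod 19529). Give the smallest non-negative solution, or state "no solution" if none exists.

First find gcd(8752, 19529):
19529 = 2*8752 + 2025
8752 = 4*2025 + 652
2025 = 3*652 + 69
652 = 9*69 + 31
69 = 2*31 + 7
31 = 4*7 + 3
7 = 2*3 + 1
3 = 3*1 + 0
gcd = 1, so a unique solution mod 19529 exists.
Back-substitute for the Bézout coefficients:
1 = 7 − 2·3
1 = −2·31 + 9·7
1 = 9·69 − 20·31
1 = −20·652 + 189·69
1 = 189·2025 − 587·652
1 = −587·8752 + 2537·2025
1 = 2537·19529 − 5661·8752
So 8752·(-5661) ≡ 1 (mod 19529), giving 8752⁻¹ ≡ 13868.
x ≡ 8752⁻¹·18527 ≡ 13868·18527 ≡ 8912 (mod 19529).

8912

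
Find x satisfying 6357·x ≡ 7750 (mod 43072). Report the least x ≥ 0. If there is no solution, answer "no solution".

First find gcd(6357, 43072):
43072 = 6*6357 + 4930
6357 = 1*4930 + 1427
4930 = 3*1427 + 649
1427 = 2*649 + 129
649 = 5*129 + 4
129 = 32*4 + 1
4 = 4*1 + 0
gcd = 1, so a unique solution mod 43072 exists.
Back-substitute for the Bézout coefficients:
1 = 129 − 32·4
1 = −32·649 + 161·129
1 = 161·1427 − 354·649
1 = −354·4930 + 1223·1427
1 = 1223·6357 − 1577·4930
1 = −1577·43072 + 10685·6357
So 6357·(10685) ≡ 1 (mod 43072), giving 6357⁻¹ ≡ 10685.
x ≡ 6357⁻¹·7750 ≡ 10685·7750 ≡ 24366 (mod 43072).

24366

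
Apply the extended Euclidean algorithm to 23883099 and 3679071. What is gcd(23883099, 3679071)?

Repeated division:
23883099 = 6×3679071 + 1808673
3679071 = 2×1808673 + 61725
1808673 = 29×61725 + 18648
61725 = 3×18648 + 5781
18648 = 3×5781 + 1305
5781 = 4×1305 + 561
1305 = 2×561 + 183
561 = 3×183 + 12
183 = 15×12 + 3
12 = 4×3 + 0
gcd(23883099, 3679071) = 3.
Express as a combination:
3 = 183 − 15·12
3 = −15·561 + 46·183
3 = 46·1305 − 107·561
3 = −107·5781 + 474·1305
3 = 474·18648 − 1529·5781
3 = −1529·61725 + 5061·18648
3 = 5061·1808673 − 148298·61725
3 = −148298·3679071 + 301657·1808673
3 = 301657·23883099 − 1958240·3679071
So 3 = (301657)·23883099 + (-1958240)·3679071.

3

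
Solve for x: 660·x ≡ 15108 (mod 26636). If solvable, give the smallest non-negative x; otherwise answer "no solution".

3534

First find gcd(660, 26636):
26636 = 40*660 + 236
660 = 2*236 + 188
236 = 1*188 + 48
188 = 3*48 + 44
48 = 1*44 + 4
44 = 11*4 + 0
gcd = 4 and 4 | 15108, so solutions exist. Divide through by 4: 165x ≡ 3777 (mod 6659).
Now find 165⁻¹ mod 6659:
6659 = 40×165 + 59
165 = 2×59 + 47
59 = 1×47 + 12
47 = 3×12 + 11
12 = 1×11 + 1
11 = 11×1 + 0
Back-substitute:
1 = 12 − 11
1 = −47 + 4·12
1 = 4·59 − 5·47
1 = −5·165 + 14·59
1 = 14·6659 − 565·165
So 165·(-565) ≡ 1 (mod 6659), i.e. 165⁻¹ ≡ 6094.
Then x ≡ 6094·3777 ≡ 3534 (mod 6659); the smallest non-negative solution is x = 3534.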